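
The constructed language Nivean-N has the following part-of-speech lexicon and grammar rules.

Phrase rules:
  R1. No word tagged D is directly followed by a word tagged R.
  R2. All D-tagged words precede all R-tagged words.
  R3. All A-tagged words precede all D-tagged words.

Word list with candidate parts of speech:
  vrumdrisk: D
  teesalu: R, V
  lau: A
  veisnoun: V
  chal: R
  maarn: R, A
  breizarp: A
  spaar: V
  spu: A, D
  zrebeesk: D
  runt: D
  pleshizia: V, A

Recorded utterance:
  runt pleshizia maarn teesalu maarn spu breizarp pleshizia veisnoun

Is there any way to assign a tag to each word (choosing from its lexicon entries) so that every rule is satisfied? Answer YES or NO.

Candidates per position — 1:runt {D}; 2:pleshizia {V,A}; 3:maarn {R,A}; 4:teesalu {R,V}; 5:maarn {R,A}; 6:spu {A,D}; 7:breizarp {A}; 8:pleshizia {V,A}; 9:veisnoun {V}.
Rule 3 cannot be satisfied by any choice of tags from the lexicon.
So there is no consistent tagging.

NO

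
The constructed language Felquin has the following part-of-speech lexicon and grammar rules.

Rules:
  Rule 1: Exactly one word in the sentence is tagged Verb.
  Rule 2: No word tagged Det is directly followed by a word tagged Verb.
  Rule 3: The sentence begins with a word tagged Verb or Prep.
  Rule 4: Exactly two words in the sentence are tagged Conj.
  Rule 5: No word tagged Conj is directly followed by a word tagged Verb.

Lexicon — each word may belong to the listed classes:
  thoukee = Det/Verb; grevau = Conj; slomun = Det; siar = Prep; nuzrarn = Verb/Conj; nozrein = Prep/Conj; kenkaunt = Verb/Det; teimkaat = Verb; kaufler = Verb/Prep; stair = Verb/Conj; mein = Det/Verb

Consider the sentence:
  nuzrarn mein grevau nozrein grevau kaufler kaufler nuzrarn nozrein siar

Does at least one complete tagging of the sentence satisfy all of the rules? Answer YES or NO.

Candidates per position — 1:nuzrarn {Verb,Conj}; 2:mein {Det,Verb}; 3:grevau {Conj}; 4:nozrein {Prep,Conj}; 5:grevau {Conj}; 6:kaufler {Verb,Prep}; 7:kaufler {Verb,Prep}; 8:nuzrarn {Verb,Conj}; 9:nozrein {Prep,Conj}; 10:siar {Prep}.
Every candidate sequence violates at least one rule; no consistent tagging exists.

NO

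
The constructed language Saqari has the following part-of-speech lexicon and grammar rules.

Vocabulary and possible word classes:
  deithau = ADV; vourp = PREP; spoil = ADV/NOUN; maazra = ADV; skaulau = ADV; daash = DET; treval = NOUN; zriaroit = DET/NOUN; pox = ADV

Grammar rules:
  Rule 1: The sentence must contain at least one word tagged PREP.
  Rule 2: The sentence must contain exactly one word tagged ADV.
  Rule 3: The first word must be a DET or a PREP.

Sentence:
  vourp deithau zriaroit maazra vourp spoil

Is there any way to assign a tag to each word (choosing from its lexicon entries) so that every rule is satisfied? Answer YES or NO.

Candidates per position — 1:vourp {PREP}; 2:deithau {ADV}; 3:zriaroit {DET,NOUN}; 4:maazra {ADV}; 5:vourp {PREP}; 6:spoil {ADV,NOUN}.
Rule 2 cannot be satisfied by any choice of tags from the lexicon.
So there is no consistent tagging.

NO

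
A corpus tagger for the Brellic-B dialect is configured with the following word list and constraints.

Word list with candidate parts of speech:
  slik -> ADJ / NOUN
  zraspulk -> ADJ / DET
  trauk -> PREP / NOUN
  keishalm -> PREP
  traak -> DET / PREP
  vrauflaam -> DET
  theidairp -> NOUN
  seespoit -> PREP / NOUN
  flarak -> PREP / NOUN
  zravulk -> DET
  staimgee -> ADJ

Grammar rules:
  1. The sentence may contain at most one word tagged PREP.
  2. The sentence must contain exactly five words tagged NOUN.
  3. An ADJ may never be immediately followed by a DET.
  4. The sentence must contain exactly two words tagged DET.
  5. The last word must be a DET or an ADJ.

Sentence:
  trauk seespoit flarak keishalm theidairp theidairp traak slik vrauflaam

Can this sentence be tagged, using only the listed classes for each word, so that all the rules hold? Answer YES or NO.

Candidates per position — 1:trauk {PREP,NOUN}; 2:seespoit {PREP,NOUN}; 3:flarak {PREP,NOUN}; 4:keishalm {PREP}; 5:theidairp {NOUN}; 6:theidairp {NOUN}; 7:traak {DET,PREP}; 8:slik {ADJ,NOUN}; 9:vrauflaam {DET}.
Every candidate sequence violates at least one rule; no consistent tagging exists.

NO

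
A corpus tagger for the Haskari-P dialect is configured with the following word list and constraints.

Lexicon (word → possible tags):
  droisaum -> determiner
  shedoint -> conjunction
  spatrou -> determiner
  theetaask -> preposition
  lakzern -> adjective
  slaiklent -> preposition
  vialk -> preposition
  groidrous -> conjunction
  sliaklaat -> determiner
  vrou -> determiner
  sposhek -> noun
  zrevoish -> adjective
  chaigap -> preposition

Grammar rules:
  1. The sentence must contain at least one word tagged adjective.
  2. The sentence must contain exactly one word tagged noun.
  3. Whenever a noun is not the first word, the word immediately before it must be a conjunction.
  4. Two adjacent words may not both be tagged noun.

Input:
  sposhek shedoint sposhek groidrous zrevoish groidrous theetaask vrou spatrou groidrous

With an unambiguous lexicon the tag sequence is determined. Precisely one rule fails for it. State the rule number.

2

Fixed tagging: noun conjunction noun conjunction adjective conjunction preposition determiner determiner conjunction.
Checking each rule: R1 ok, R2 fails, R3 ok, R4 ok.
Only rule 2 fails.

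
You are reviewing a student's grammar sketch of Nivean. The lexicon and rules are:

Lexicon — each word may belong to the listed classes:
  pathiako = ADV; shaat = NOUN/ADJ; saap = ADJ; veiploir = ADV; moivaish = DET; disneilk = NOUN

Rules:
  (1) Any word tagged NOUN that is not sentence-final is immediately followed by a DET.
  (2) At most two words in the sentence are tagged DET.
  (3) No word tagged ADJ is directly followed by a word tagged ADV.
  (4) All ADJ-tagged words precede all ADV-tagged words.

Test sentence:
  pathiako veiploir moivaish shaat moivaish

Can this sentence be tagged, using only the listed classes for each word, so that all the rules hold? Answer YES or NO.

Candidates per position — 1:pathiako {ADV}; 2:veiploir {ADV}; 3:moivaish {DET}; 4:shaat {NOUN,ADJ}; 5:moivaish {DET}.
One satisfying assignment: ADV ADV DET NOUN DET.
Rule-by-rule: rule 1 satisfied; rule 2 satisfied; rule 3 satisfied; rule 4 satisfied.

YES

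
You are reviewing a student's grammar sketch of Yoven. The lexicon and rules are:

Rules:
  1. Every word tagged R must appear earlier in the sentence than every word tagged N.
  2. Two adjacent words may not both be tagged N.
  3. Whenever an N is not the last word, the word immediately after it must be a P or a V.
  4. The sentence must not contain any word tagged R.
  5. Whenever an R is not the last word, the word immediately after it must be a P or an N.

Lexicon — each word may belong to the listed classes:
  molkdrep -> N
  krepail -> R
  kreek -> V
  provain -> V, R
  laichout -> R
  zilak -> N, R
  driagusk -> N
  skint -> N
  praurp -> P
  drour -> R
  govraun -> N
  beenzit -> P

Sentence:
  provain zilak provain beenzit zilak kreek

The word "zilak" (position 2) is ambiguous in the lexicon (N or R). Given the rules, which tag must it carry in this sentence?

N

Candidates per position — 1:provain {V,R}; 2:zilak {N,R}; 3:provain {V,R}; 4:beenzit {P}; 5:zilak {N,R}; 6:kreek {V}.
Position 1: tagging it R would leave rule 4 unsatisfiable, so it must be V.
Position 2: tagging it R would leave rule 4 unsatisfiable, so it must be N.
Position 3: tagging it R would leave rule 1 unsatisfiable, so it must be V.
Position 5: tagging it R would leave rule 1 unsatisfiable, so it must be N.
So the tagging must be: V N V P N V.
Verifying each rule — rule 1 ✓; rule 2 ✓; rule 3 ✓; rule 4 ✓; rule 5 ✓.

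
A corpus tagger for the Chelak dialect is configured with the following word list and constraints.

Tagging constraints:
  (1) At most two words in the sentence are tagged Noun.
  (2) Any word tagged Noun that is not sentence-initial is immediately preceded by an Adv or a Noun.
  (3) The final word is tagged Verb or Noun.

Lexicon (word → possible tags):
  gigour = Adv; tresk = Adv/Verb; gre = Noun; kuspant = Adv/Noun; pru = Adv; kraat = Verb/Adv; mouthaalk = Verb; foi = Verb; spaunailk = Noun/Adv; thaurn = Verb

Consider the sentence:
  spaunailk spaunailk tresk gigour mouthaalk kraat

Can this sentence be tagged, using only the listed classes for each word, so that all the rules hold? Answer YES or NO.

YES

Candidates per position — 1:spaunailk {Noun,Adv}; 2:spaunailk {Noun,Adv}; 3:tresk {Adv,Verb}; 4:gigour {Adv}; 5:mouthaalk {Verb}; 6:kraat {Verb,Adv}.
One satisfying assignment: Noun Adv Verb Adv Verb Verb.
Checking: rule 1 holds; rule 2 holds; rule 3 holds.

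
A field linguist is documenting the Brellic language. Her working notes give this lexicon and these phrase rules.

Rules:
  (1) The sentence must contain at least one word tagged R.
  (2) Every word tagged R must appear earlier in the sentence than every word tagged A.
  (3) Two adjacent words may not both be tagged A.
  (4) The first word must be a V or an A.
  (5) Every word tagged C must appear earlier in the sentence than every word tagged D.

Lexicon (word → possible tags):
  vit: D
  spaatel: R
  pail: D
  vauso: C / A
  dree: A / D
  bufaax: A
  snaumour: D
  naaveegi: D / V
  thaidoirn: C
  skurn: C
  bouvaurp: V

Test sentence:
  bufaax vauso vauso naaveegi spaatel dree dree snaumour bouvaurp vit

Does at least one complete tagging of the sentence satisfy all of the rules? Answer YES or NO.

Candidates per position — 1:bufaax {A}; 2:vauso {C,A}; 3:vauso {C,A}; 4:naaveegi {D,V}; 5:spaatel {R}; 6:dree {A,D}; 7:dree {A,D}; 8:snaumour {D}; 9:bouvaurp {V}; 10:vit {D}.
Rule 2 cannot be satisfied by any choice of tags from the lexicon.
So there is no consistent tagging.

NO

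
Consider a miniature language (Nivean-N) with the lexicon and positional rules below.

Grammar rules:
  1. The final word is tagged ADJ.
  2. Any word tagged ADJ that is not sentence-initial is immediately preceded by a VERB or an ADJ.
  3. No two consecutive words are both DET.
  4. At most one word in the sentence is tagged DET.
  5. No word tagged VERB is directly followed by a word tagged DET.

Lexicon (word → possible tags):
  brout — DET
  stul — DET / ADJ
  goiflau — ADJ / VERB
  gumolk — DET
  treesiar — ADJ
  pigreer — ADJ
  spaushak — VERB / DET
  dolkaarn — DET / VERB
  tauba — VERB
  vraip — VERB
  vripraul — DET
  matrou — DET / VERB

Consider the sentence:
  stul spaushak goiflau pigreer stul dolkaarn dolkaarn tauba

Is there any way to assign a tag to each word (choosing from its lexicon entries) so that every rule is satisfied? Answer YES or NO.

Candidates per position — 1:stul {DET,ADJ}; 2:spaushak {VERB,DET}; 3:goiflau {ADJ,VERB}; 4:pigreer {ADJ}; 5:stul {DET,ADJ}; 6:dolkaarn {DET,VERB}; 7:dolkaarn {DET,VERB}; 8:tauba {VERB}.
Rule 1 cannot be satisfied by any choice of tags from the lexicon.
So there is no consistent tagging.

NO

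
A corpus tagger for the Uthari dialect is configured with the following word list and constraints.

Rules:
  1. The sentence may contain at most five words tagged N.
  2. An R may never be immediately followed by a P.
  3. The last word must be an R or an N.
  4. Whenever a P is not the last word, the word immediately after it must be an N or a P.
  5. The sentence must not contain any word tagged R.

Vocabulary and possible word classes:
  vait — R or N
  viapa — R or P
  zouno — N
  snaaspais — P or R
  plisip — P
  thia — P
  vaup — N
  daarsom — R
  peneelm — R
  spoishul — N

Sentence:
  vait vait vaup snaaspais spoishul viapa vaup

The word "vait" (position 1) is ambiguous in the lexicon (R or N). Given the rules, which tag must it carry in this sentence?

Candidates per position — 1:vait {R,N}; 2:vait {R,N}; 3:vaup {N}; 4:snaaspais {P,R}; 5:spoishul {N}; 6:viapa {R,P}; 7:vaup {N}.
At position 1, choosing R makes rule 5 impossible to satisfy; hence N.
At position 2, choosing R makes rule 5 impossible to satisfy; hence N.
At position 4, choosing R makes rule 5 impossible to satisfy; hence P.
At position 6, choosing R makes rule 5 impossible to satisfy; hence P.
The unique satisfying tagging is: N N N P N P N.
Checking: rule 1 ✓; rule 2 ✓; rule 3 ✓; rule 4 ✓; rule 5 ✓.

N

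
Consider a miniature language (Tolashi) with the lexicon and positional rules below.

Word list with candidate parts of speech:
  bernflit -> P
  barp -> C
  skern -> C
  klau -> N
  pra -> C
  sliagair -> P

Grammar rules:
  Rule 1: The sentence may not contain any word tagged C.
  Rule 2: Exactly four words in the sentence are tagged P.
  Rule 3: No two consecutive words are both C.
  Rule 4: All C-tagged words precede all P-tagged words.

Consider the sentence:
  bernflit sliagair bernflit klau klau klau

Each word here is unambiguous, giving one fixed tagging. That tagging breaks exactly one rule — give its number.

Fixed tagging: P P P N N N.
Rule check: R1 holds, R2 violated, R3 holds, R4 holds.
Only rule 2 fails.

2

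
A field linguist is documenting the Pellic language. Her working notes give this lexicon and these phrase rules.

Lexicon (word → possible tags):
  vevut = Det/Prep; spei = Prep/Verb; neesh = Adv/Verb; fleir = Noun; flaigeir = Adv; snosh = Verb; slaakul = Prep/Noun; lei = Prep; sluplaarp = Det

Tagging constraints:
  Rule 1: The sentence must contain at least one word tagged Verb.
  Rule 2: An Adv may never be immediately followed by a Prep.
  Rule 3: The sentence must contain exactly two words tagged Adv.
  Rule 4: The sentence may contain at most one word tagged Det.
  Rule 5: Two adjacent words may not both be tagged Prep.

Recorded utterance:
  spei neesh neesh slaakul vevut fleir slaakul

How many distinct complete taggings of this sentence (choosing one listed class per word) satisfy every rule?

4

Candidates per position — 1:spei {Prep,Verb}; 2:neesh {Adv,Verb}; 3:neesh {Adv,Verb}; 4:slaakul {Prep,Noun}; 5:vevut {Det,Prep}; 6:fleir {Noun}; 7:slaakul {Prep,Noun}.
There are 64 candidate sequences in total.
The sequences that satisfy every rule: Verb Adv Adv Noun Det Noun Prep; Verb Adv Adv Noun Det Noun Noun; Verb Adv Adv Noun Prep Noun Prep; Verb Adv Adv Noun Prep Noun Noun.
Count = 4.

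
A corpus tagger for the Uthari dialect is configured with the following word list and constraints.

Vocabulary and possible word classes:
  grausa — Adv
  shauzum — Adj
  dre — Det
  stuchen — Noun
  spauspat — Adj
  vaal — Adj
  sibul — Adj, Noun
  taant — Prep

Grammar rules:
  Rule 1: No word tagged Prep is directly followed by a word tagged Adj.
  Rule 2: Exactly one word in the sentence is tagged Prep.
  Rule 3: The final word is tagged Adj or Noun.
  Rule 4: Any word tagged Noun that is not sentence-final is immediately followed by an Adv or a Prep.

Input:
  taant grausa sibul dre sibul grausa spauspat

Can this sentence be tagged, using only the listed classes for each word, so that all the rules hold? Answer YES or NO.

YES

Candidates per position — 1:taant {Prep}; 2:grausa {Adv}; 3:sibul {Adj,Noun}; 4:dre {Det}; 5:sibul {Adj,Noun}; 6:grausa {Adv}; 7:spauspat {Adj}.
One satisfying assignment: Prep Adv Adj Det Noun Adv Adj.
Rule-by-rule: rule 1 satisfied; rule 2 satisfied; rule 3 satisfied; rule 4 satisfied.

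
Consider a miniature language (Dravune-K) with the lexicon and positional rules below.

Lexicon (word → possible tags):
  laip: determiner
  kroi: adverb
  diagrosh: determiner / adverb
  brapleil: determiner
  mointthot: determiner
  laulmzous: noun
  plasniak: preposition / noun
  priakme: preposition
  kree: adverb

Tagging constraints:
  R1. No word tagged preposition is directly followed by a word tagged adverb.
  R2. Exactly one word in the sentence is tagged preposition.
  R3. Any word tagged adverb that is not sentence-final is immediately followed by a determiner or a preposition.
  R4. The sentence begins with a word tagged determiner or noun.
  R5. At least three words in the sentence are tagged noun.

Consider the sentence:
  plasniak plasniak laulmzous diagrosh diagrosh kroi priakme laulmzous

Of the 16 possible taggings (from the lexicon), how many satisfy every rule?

Candidates per position — 1:plasniak {preposition,noun}; 2:plasniak {preposition,noun}; 3:laulmzous {noun}; 4:diagrosh {determiner,adverb}; 5:diagrosh {determiner,adverb}; 6:kroi {adverb}; 7:priakme {preposition}; 8:laulmzous {noun}.
There are 16 candidate sequences in total.
The sequences that satisfy every rule: noun noun noun determiner determiner adverb preposition noun; noun noun noun adverb determiner adverb preposition noun.
Count = 2.

2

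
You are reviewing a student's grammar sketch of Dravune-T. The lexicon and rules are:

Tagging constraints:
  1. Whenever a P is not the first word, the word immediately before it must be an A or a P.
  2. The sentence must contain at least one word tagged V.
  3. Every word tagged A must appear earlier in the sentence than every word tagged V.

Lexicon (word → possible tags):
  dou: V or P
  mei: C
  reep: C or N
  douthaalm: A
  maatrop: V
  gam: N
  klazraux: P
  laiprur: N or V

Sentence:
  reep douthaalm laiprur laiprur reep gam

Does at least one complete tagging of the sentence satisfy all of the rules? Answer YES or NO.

YES

Candidates per position — 1:reep {C,N}; 2:douthaalm {A}; 3:laiprur {N,V}; 4:laiprur {N,V}; 5:reep {C,N}; 6:gam {N}.
One satisfying assignment: C A V N N N.
Checking: rule 1 holds; rule 2 holds; rule 3 holds.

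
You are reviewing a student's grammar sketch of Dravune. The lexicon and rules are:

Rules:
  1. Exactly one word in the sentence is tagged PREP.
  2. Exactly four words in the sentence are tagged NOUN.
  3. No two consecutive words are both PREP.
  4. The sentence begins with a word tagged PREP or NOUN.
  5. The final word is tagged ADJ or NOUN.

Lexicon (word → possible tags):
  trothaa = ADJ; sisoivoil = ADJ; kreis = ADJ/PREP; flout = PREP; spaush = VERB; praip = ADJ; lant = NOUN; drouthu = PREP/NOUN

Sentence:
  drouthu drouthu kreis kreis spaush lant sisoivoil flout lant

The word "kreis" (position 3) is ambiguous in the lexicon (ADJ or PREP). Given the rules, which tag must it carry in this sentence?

ADJ

Candidates per position — 1:drouthu {PREP,NOUN}; 2:drouthu {PREP,NOUN}; 3:kreis {ADJ,PREP}; 4:kreis {ADJ,PREP}; 5:spaush {VERB}; 6:lant {NOUN}; 7:sisoivoil {ADJ}; 8:flout {PREP}; 9:lant {NOUN}.
Position 1: PREP is ruled out by rule 1; that leaves NOUN.
Position 2: PREP is ruled out by rule 1; that leaves NOUN.
Position 3: PREP is ruled out by rule 1; that leaves ADJ.
Position 4: PREP is ruled out by rule 1; that leaves ADJ.
The unique satisfying tagging is: NOUN NOUN ADJ ADJ VERB NOUN ADJ PREP NOUN.
Verifying each rule — rule 1 ok; rule 2 ok; rule 3 ok; rule 4 ok; rule 5 ok.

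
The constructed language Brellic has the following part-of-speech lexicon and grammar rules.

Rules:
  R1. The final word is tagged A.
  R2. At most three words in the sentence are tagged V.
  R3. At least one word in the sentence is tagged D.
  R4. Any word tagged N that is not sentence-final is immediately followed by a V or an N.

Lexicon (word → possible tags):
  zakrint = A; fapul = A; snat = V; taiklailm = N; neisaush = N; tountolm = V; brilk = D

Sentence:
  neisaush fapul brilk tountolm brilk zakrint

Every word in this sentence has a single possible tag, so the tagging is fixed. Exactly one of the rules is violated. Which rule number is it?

4

Fixed tagging: N A D V D A.
Rule check: R1 holds, R2 holds, R3 holds, R4 violated.
Only rule 4 fails.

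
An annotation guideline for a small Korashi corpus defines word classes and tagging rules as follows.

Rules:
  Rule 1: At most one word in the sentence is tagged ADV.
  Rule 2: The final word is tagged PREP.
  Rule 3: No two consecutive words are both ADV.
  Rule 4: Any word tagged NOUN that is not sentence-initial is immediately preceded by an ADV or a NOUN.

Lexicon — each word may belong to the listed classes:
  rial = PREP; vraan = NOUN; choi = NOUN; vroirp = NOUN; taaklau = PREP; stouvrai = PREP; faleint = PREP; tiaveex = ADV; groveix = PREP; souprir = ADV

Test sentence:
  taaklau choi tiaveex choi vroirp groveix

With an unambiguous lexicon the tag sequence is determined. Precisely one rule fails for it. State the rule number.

Fixed tagging: PREP NOUN ADV NOUN NOUN PREP.
Applying the rules: R1 pass, R2 pass, R3 pass, R4 fail.
Only rule 4 fails.

4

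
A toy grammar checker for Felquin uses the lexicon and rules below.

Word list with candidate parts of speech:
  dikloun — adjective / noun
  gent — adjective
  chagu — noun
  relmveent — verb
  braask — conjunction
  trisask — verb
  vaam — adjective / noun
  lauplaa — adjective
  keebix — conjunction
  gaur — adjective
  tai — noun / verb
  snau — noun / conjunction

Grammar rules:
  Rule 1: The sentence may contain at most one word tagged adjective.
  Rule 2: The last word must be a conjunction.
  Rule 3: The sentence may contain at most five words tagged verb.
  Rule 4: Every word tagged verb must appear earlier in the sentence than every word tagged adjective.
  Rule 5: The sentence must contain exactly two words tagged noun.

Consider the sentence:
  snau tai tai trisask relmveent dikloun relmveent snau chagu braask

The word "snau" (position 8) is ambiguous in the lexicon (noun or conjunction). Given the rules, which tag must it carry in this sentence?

Candidates per position — 1:snau {noun,conjunction}; 2:tai {noun,verb}; 3:tai {noun,verb}; 4:trisask {verb}; 5:relmveent {verb}; 6:dikloun {adjective,noun}; 7:relmveent {verb}; 8:snau {noun,conjunction}; 9:chagu {noun}; 10:braask {conjunction}.
At position 6, choosing adjective makes rule 4 impossible to satisfy; hence noun.
At position 8, choosing noun makes rule 5 impossible to satisfy; hence conjunction.
At position 1, choosing noun makes rule 5 impossible to satisfy; hence conjunction.
At position 2, choosing noun makes rule 5 impossible to satisfy; hence verb.
At position 3, choosing noun makes rule 5 impossible to satisfy; hence verb.
The unique satisfying tagging is: conjunction verb verb verb verb noun verb conjunction noun conjunction.
Rule-by-rule: rule 1 ✓; rule 2 ✓; rule 3 ✓; rule 4 ✓; rule 5 ✓.

conjunction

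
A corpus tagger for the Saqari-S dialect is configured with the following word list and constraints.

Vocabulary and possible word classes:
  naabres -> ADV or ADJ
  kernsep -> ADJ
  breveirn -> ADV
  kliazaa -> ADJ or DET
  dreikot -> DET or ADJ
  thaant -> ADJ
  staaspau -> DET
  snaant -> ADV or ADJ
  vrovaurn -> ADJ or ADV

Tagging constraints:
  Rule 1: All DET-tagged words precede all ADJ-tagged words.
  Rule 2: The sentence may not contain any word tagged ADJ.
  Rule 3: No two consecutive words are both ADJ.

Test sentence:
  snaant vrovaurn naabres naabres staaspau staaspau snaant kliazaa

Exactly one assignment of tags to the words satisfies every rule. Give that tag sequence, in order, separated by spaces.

Candidates per position — 1:snaant {ADV,ADJ}; 2:vrovaurn {ADJ,ADV}; 3:naabres {ADV,ADJ}; 4:naabres {ADV,ADJ}; 5:staaspau {DET}; 6:staaspau {DET}; 7:snaant {ADV,ADJ}; 8:kliazaa {ADJ,DET}.
Word 1 cannot be ADJ — rule 1 would then fail for every completion. It is ADV.
Word 2 cannot be ADJ — rule 1 would then fail for every completion. It is ADV.
Word 3 cannot be ADJ — rule 1 would then fail for every completion. It is ADV.
Word 4 cannot be ADJ — rule 1 would then fail for every completion. It is ADV.
Word 7 cannot be ADJ — rule 2 would then fail for every completion. It is ADV.
Word 8 cannot be ADJ — rule 2 would then fail for every completion. It is DET.
The unique satisfying tagging is: ADV ADV ADV ADV DET DET ADV DET.
Rule-by-rule: rule 1 ok; rule 2 ok; rule 3 ok.

ADV ADV ADV ADV DET DET ADV DET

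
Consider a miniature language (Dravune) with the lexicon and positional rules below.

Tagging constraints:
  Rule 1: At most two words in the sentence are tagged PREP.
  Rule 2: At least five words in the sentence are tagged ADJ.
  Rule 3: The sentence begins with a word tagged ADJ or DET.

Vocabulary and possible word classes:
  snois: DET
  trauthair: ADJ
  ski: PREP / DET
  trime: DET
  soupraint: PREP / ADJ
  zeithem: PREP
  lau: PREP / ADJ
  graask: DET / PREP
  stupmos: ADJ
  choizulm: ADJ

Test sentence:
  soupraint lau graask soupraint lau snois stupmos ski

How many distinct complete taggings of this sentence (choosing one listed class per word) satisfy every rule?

4

Candidates per position — 1:soupraint {PREP,ADJ}; 2:lau {PREP,ADJ}; 3:graask {DET,PREP}; 4:soupraint {PREP,ADJ}; 5:lau {PREP,ADJ}; 6:snois {DET}; 7:stupmos {ADJ}; 8:ski {PREP,DET}.
There are 64 candidate sequences in total.
The sequences that satisfy every rule: ADJ ADJ DET ADJ ADJ DET ADJ PREP; ADJ ADJ DET ADJ ADJ DET ADJ DET; ADJ ADJ PREP ADJ ADJ DET ADJ PREP; ADJ ADJ PREP ADJ ADJ DET ADJ DET.
Count = 4.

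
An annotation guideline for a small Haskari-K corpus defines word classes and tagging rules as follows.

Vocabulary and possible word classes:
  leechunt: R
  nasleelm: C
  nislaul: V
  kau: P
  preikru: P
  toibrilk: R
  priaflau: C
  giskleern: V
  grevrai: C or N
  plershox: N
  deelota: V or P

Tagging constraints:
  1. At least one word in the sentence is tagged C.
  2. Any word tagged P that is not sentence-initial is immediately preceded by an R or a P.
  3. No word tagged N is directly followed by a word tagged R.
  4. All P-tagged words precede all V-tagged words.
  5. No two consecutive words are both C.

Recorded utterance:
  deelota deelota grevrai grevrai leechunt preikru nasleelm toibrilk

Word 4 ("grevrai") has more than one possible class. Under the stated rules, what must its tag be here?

C

Candidates per position — 1:deelota {V,P}; 2:deelota {V,P}; 3:grevrai {C,N}; 4:grevrai {C,N}; 5:leechunt {R}; 6:preikru {P}; 7:nasleelm {C}; 8:toibrilk {R}.
At position 1, choosing V makes rule 4 impossible to satisfy; hence P.
At position 2, choosing V makes rule 4 impossible to satisfy; hence P.
At position 4, choosing N makes rule 3 impossible to satisfy; hence C.
At position 3, choosing C makes rule 5 impossible to satisfy; hence N.
So the tagging must be: P P N C R P C R.
Verifying each rule — rule 1 ok; rule 2 ok; rule 3 ok; rule 4 ok; rule 5 ok.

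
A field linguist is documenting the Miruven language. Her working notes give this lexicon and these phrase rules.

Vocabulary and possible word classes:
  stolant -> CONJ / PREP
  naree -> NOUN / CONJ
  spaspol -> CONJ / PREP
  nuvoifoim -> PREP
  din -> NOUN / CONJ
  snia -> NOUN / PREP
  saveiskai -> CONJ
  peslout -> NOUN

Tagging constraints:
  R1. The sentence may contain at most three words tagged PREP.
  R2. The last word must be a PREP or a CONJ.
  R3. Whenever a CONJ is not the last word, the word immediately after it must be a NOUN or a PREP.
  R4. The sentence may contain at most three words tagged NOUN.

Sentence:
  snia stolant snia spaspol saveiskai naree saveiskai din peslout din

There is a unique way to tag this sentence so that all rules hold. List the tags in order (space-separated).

Candidates per position — 1:snia {NOUN,PREP}; 2:stolant {CONJ,PREP}; 3:snia {NOUN,PREP}; 4:spaspol {CONJ,PREP}; 5:saveiskai {CONJ}; 6:naree {NOUN,CONJ}; 7:saveiskai {CONJ}; 8:din {NOUN,CONJ}; 9:peslout {NOUN}; 10:din {NOUN,CONJ}.
Position 4: tagging it CONJ would leave rule 3 unsatisfiable, so it must be PREP.
Position 6: tagging it CONJ would leave rule 3 unsatisfiable, so it must be NOUN.
Position 8: tagging it CONJ would leave rule 3 unsatisfiable, so it must be NOUN.
Position 10: tagging it NOUN would leave rule 2 unsatisfiable, so it must be CONJ.
Position 1: tagging it NOUN would leave rule 4 unsatisfiable, so it must be PREP.
Position 3: tagging it NOUN would leave rule 4 unsatisfiable, so it must be PREP.
Position 2: tagging it PREP would leave rule 1 unsatisfiable, so it must be CONJ.
So the tagging must be: PREP CONJ PREP PREP CONJ NOUN CONJ NOUN NOUN CONJ.
Checking: rule 1 ok; rule 2 ok; rule 3 ok; rule 4 ok.

PREP CONJ PREP PREP CONJ NOUN CONJ NOUN NOUN CONJ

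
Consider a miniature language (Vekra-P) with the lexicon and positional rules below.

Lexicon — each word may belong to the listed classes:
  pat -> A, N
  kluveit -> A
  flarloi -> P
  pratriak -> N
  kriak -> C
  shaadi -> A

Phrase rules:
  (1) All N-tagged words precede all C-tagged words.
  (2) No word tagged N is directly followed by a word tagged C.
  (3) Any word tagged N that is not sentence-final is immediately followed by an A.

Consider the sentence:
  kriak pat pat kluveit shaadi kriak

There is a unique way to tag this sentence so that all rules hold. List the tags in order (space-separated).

C A A A A C

Candidates per position — 1:kriak {C}; 2:pat {A,N}; 3:pat {A,N}; 4:kluveit {A}; 5:shaadi {A}; 6:kriak {C}.
Word 2 cannot be N — rule 1 would then fail for every completion. It is A.
Word 3 cannot be N — rule 1 would then fail for every completion. It is A.
That leaves exactly one tagging: C A A A A C.
Check: rule 1 satisfied; rule 2 satisfied; rule 3 satisfied.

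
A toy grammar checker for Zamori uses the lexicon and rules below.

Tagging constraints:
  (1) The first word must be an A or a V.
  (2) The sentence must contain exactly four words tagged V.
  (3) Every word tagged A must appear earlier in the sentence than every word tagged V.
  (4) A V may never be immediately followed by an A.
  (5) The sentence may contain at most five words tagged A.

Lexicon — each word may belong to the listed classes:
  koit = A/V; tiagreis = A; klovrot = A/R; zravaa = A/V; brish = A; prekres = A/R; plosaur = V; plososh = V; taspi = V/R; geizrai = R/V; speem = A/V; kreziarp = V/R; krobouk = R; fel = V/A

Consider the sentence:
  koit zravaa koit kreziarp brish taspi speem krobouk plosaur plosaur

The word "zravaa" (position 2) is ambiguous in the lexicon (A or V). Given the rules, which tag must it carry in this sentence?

Candidates per position — 1:koit {A,V}; 2:zravaa {A,V}; 3:koit {A,V}; 4:kreziarp {V,R}; 5:brish {A}; 6:taspi {V,R}; 7:speem {A,V}; 8:krobouk {R}; 9:plosaur {V}; 10:plosaur {V}.
Word 1 cannot be V — rule 3 would then fail for every completion. It is A.
Word 2 cannot be V — rule 3 would then fail for every completion. It is A.
Word 3 cannot be V — rule 3 would then fail for every completion. It is A.
Word 4 cannot be V — rule 3 would then fail for every completion. It is R.
Word 6 cannot be R — rule 2 would then fail for every completion. It is V.
Word 7 cannot be A — rule 2 would then fail for every completion. It is V.
The unique satisfying tagging is: A A A R A V V R V V.
Rule-by-rule: rule 1 ✓; rule 2 ✓; rule 3 ✓; rule 4 ✓; rule 5 ✓.

A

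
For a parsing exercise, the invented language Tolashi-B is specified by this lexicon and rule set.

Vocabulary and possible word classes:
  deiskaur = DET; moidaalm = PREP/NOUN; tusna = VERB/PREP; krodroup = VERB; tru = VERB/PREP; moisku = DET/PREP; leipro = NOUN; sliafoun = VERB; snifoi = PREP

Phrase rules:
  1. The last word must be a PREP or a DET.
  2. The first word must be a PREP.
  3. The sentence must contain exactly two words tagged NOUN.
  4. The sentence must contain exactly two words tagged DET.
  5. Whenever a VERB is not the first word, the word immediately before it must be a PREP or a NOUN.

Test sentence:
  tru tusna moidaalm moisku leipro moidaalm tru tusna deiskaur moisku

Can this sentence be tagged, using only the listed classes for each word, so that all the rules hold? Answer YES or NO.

YES

Candidates per position — 1:tru {VERB,PREP}; 2:tusna {VERB,PREP}; 3:moidaalm {PREP,NOUN}; 4:moisku {DET,PREP}; 5:leipro {NOUN}; 6:moidaalm {PREP,NOUN}; 7:tru {VERB,PREP}; 8:tusna {VERB,PREP}; 9:deiskaur {DET}; 10:moisku {DET,PREP}.
One satisfying assignment: PREP VERB PREP DET NOUN NOUN PREP PREP DET PREP.
Verifying each rule — rule 1 holds; rule 2 holds; rule 3 holds; rule 4 holds; rule 5 holds.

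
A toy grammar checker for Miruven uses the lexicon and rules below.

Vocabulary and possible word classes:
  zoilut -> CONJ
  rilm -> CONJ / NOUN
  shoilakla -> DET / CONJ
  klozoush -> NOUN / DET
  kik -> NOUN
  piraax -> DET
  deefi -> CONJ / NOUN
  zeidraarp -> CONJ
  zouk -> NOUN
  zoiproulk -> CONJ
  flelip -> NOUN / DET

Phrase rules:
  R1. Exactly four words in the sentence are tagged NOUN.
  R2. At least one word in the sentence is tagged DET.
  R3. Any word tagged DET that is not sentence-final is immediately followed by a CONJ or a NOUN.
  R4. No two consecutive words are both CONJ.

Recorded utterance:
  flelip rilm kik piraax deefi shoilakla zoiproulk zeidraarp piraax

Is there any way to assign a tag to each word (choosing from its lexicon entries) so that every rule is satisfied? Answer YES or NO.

NO

Candidates per position — 1:flelip {NOUN,DET}; 2:rilm {CONJ,NOUN}; 3:kik {NOUN}; 4:piraax {DET}; 5:deefi {CONJ,NOUN}; 6:shoilakla {DET,CONJ}; 7:zoiproulk {CONJ}; 8:zeidraarp {CONJ}; 9:piraax {DET}.
Rule 4 cannot be satisfied by any choice of tags from the lexicon.
So there is no consistent tagging.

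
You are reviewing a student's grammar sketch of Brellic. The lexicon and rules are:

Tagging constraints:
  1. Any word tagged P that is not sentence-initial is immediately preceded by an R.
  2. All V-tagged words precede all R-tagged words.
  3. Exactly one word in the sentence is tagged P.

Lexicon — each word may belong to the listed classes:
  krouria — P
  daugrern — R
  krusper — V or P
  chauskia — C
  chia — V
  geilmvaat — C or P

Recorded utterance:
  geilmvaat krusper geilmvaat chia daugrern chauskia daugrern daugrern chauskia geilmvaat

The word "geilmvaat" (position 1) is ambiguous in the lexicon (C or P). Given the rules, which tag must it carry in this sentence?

Candidates per position — 1:geilmvaat {C,P}; 2:krusper {V,P}; 3:geilmvaat {C,P}; 4:chia {V}; 5:daugrern {R}; 6:chauskia {C}; 7:daugrern {R}; 8:daugrern {R}; 9:chauskia {C}; 10:geilmvaat {C,P}.
Position 2: P is ruled out by rule 1; that leaves V.
Position 3: P is ruled out by rule 1; that leaves C.
Position 10: P is ruled out by rule 1; that leaves C.
Position 1: C is ruled out by rule 3; that leaves P.
That leaves exactly one tagging: P V C V R C R R C C.
Checking: rule 1 satisfied; rule 2 satisfied; rule 3 satisfied.

P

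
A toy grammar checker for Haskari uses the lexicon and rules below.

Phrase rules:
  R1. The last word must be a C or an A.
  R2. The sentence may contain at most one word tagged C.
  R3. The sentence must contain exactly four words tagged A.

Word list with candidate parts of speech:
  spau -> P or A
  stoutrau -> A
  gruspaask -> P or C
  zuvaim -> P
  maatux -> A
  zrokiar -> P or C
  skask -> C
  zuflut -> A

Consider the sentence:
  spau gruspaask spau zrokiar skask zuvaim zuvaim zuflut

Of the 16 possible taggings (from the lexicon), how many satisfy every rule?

0

Candidates per position — 1:spau {P,A}; 2:gruspaask {P,C}; 3:spau {P,A}; 4:zrokiar {P,C}; 5:skask {C}; 6:zuvaim {P}; 7:zuvaim {P}; 8:zuflut {A}.
There are 16 candidate sequences in total.
Rule 3 cannot be satisfied by any choice of tags from the lexicon.
So there is no consistent tagging.
Count = 0.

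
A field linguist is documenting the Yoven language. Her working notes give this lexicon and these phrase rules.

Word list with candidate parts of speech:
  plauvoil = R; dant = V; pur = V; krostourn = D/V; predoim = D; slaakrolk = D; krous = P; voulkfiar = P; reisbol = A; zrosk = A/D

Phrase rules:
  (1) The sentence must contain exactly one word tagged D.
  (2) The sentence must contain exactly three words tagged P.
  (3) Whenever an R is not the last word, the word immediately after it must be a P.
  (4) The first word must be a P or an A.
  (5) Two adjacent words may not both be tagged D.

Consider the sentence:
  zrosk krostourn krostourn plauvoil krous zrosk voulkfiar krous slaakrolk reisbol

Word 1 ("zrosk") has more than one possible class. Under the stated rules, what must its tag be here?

Candidates per position — 1:zrosk {A,D}; 2:krostourn {D,V}; 3:krostourn {D,V}; 4:plauvoil {R}; 5:krous {P}; 6:zrosk {A,D}; 7:voulkfiar {P}; 8:krous {P}; 9:slaakrolk {D}; 10:reisbol {A}.
Position 1: tagging it D would leave rule 1 unsatisfiable, so it must be A.
Position 2: tagging it D would leave rule 1 unsatisfiable, so it must be V.
Position 3: tagging it D would leave rule 1 unsatisfiable, so it must be V.
Position 6: tagging it D would leave rule 1 unsatisfiable, so it must be A.
So the tagging must be: A V V R P A P P D A.
Checking: rule 1 satisfied; rule 2 satisfied; rule 3 satisfied; rule 4 satisfied; rule 5 satisfied.

A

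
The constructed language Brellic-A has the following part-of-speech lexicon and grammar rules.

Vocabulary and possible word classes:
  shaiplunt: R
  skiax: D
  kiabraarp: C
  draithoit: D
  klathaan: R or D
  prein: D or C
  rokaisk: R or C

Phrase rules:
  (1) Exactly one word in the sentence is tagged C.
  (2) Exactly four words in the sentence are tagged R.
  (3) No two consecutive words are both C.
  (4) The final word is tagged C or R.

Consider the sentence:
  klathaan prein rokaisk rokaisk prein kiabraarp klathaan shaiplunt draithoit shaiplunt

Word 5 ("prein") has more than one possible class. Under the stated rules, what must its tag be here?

D

Candidates per position — 1:klathaan {R,D}; 2:prein {D,C}; 3:rokaisk {R,C}; 4:rokaisk {R,C}; 5:prein {D,C}; 6:kiabraarp {C}; 7:klathaan {R,D}; 8:shaiplunt {R}; 9:draithoit {D}; 10:shaiplunt {R}.
Position 2: C is ruled out by rule 1; that leaves D.
Position 3: C is ruled out by rule 1; that leaves R.
Position 4: C is ruled out by rule 1; that leaves R.
Position 5: C is ruled out by rule 1; that leaves D.
Position 7: R is ruled out by rule 2; that leaves D.
Position 1: R is ruled out by rule 2; that leaves D.
The only consistent sequence is: D D R R D C D R D R.
Check: rule 1 satisfied; rule 2 satisfied; rule 3 satisfied; rule 4 satisfied.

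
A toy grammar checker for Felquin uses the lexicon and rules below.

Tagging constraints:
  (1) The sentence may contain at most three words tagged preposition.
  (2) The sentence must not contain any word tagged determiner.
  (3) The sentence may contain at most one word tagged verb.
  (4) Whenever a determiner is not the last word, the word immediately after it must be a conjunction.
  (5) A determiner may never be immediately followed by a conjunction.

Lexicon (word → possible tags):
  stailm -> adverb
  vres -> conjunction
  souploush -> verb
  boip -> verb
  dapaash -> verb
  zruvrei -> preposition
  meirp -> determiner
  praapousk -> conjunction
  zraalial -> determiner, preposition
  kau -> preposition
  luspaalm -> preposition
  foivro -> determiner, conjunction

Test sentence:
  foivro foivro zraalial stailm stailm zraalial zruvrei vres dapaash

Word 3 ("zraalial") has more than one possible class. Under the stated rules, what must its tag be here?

Candidates per position — 1:foivro {determiner,conjunction}; 2:foivro {determiner,conjunction}; 3:zraalial {determiner,preposition}; 4:stailm {adverb}; 5:stailm {adverb}; 6:zraalial {determiner,preposition}; 7:zruvrei {preposition}; 8:vres {conjunction}; 9:dapaash {verb}.
Position 1: tagging it determiner would leave rule 2 unsatisfiable, so it must be conjunction.
Position 2: tagging it determiner would leave rule 2 unsatisfiable, so it must be conjunction.
Position 3: tagging it determiner would leave rule 2 unsatisfiable, so it must be preposition.
Position 6: tagging it determiner would leave rule 2 unsatisfiable, so it must be preposition.
The unique satisfying tagging is: conjunction conjunction preposition adverb adverb preposition preposition conjunction verb.
Checking: rule 1 holds; rule 2 holds; rule 3 holds; rule 4 holds; rule 5 holds.

preposition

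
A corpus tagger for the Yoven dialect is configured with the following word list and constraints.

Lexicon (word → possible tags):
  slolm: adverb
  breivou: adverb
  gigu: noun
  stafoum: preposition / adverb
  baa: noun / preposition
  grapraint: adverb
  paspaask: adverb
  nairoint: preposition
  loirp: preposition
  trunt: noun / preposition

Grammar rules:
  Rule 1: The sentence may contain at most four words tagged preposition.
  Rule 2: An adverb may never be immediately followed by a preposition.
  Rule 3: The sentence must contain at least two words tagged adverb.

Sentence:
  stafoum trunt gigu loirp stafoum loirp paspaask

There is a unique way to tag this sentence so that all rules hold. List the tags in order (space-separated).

adverb noun noun preposition preposition preposition adverb

Candidates per position — 1:stafoum {preposition,adverb}; 2:trunt {noun,preposition}; 3:gigu {noun}; 4:loirp {preposition}; 5:stafoum {preposition,adverb}; 6:loirp {preposition}; 7:paspaask {adverb}.
If word 5 were adverb, no tagging could satisfy rule 2; so word 5 is preposition.
If word 1 were preposition, no tagging could satisfy rule 3; so word 1 is adverb.
If word 2 were preposition, no tagging could satisfy rule 2; so word 2 is noun.
The unique satisfying tagging is: adverb noun noun preposition preposition preposition adverb.
Check: rule 1 ok; rule 2 ok; rule 3 ok.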